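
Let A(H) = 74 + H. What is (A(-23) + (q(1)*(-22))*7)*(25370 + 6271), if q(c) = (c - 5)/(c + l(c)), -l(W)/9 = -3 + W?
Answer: 50150985/19 ≈ 2.6395e+6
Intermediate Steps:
l(W) = 27 - 9*W (l(W) = -9*(-3 + W) = 27 - 9*W)
q(c) = (-5 + c)/(27 - 8*c) (q(c) = (c - 5)/(c + (27 - 9*c)) = (-5 + c)/(27 - 8*c))
(A(-23) + (q(1)*(-22))*7)*(25370 + 6271) = ((74 - 23) + (((5 - 1*1)/(-27 + 8*1))*(-22))*7)*(25370 + 6271) = (51 + (((5 - 1)/(-27 + 8))*(-22))*7)*31641 = (51 + ((4/(-19))*(-22))*7)*31641 = (51 + (-1/19*4*(-22))*7)*31641 = (51 - 4/19*(-22)*7)*31641 = (51 + (88/19)*7)*31641 = (51 + 616/19)*31641 = (1585/19)*31641 = 50150985/19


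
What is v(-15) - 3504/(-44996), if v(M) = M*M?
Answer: 2531901/11249 ≈ 225.08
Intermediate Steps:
v(M) = M²
v(-15) - 3504/(-44996) = (-15)² - 3504/(-44996) = 225 - 3504*(-1/44996) = 225 + 876/11249 = 2531901/11249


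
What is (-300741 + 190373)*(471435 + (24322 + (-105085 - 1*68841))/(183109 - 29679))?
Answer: -3991575845060064/76715 ≈ -5.2031e+10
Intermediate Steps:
(-300741 + 190373)*(471435 + (24322 + (-105085 - 1*68841))/(183109 - 29679)) = -110368*(471435 + (24322 + (-105085 - 68841))/153430) = -110368*(471435 + (24322 - 173926)*(1/153430)) = -110368*(471435 - 149604*1/153430) = -110368*(471435 - 74802/76715) = -110368*36166061223/76715 = -3991575845060064/76715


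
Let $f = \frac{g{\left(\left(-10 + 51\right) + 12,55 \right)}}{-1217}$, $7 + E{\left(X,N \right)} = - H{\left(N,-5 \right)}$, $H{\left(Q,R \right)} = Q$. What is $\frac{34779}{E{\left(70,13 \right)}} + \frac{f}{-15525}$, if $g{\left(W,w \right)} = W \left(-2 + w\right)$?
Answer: $- \frac{131422352279}{75575700} \approx -1738.9$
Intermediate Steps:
$E{\left(X,N \right)} = -7 - N$
$f = - \frac{2809}{1217}$ ($f = \frac{\left(\left(-10 + 51\right) + 12\right) \left(-2 + 55\right)}{-1217} = \left(41 + 12\right) 53 \left(- \frac{1}{1217}\right) = 53 \cdot 53 \left(- \frac{1}{1217}\right) = 2809 \left(- \frac{1}{1217}\right) = - \frac{2809}{1217} \approx -2.3081$)
$\frac{34779}{E{\left(70,13 \right)}} + \frac{f}{-15525} = \frac{34779}{-7 - 13} - \frac{2809}{1217 \left(-15525\right)} = \frac{34779}{-7 - 13} - - \frac{2809}{18893925} = \frac{34779}{-20} + \frac{2809}{18893925} = 34779 \left(- \frac{1}{20}\right) + \frac{2809}{18893925} = - \frac{34779}{20} + \frac{2809}{18893925} = - \frac{131422352279}{75575700}$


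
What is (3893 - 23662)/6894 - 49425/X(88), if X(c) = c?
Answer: -171237811/303336 ≈ -564.52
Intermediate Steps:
(3893 - 23662)/6894 - 49425/X(88) = (3893 - 23662)/6894 - 49425/88 = -19769*1/6894 - 49425*1/88 = -19769/6894 - 49425/88 = -171237811/303336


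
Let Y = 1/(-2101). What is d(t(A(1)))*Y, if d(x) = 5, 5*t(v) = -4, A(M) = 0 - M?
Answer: -5/2101 ≈ -0.0023798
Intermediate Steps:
A(M) = -M
t(v) = -⅘ (t(v) = (⅕)*(-4) = -⅘)
Y = -1/2101 ≈ -0.00047596
d(t(A(1)))*Y = 5*(-1/2101) = -5/2101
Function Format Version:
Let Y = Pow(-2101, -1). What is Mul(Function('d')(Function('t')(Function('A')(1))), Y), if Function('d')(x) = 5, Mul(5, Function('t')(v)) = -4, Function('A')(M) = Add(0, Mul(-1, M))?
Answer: Rational(-5, 2101) ≈ -0.0023798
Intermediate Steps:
Function('A')(M) = Mul(-1, M)
Function('t')(v) = Rational(-4, 5) (Function('t')(v) = Mul(Rational(1, 5), -4) = Rational(-4, 5))
Y = Rational(-1, 2101) ≈ -0.00047596
Mul(Function('d')(Function('t')(Function('A')(1))), Y) = Mul(5, Rational(-1, 2101)) = Rational(-5, 2101)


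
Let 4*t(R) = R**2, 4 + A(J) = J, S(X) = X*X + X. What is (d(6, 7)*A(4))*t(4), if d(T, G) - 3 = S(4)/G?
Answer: 0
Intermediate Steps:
S(X) = X + X**2 (S(X) = X**2 + X = X + X**2)
A(J) = -4 + J
t(R) = R**2/4
d(T, G) = 3 + 20/G (d(T, G) = 3 + (4*(1 + 4))/G = 3 + (4*5)/G = 3 + 20/G)
(d(6, 7)*A(4))*t(4) = ((3 + 20/7)*(-4 + 4))*((1/4)*4**2) = ((3 + 20*(1/7))*0)*((1/4)*16) = ((3 + 20/7)*0)*4 = ((41/7)*0)*4 = 0*4 = 0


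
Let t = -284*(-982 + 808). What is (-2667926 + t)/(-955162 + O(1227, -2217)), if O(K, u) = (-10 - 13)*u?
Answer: 2618510/904171 ≈ 2.8960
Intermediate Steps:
O(K, u) = -23*u
t = 49416 (t = -284*(-174) = 49416)
(-2667926 + t)/(-955162 + O(1227, -2217)) = (-2667926 + 49416)/(-955162 - 23*(-2217)) = -2618510/(-955162 + 50991) = -2618510/(-904171) = -2618510*(-1/904171) = 2618510/904171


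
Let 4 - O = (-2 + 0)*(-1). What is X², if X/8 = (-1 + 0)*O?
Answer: 256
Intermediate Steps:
O = 2 (O = 4 - (-2 + 0)*(-1) = 4 - (-2)*(-1) = 4 - 1*2 = 4 - 2 = 2)
X = -16 (X = 8*((-1 + 0)*2) = 8*(-1*2) = 8*(-2) = -16)
X² = (-16)² = 256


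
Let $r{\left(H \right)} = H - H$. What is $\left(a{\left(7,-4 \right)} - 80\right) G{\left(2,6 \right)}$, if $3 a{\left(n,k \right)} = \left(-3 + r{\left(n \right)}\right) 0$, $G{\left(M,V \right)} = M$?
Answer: $-160$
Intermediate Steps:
$r{\left(H \right)} = 0$
$a{\left(n,k \right)} = 0$ ($a{\left(n,k \right)} = \frac{\left(-3 + 0\right) 0}{3} = \frac{\left(-3\right) 0}{3} = \frac{1}{3} \cdot 0 = 0$)
$\left(a{\left(7,-4 \right)} - 80\right) G{\left(2,6 \right)} = \left(0 - 80\right) 2 = \left(-80\right) 2 = -160$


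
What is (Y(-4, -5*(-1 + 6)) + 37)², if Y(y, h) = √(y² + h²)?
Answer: (37 + √641)² ≈ 3883.5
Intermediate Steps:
Y(y, h) = √(h² + y²)
(Y(-4, -5*(-1 + 6)) + 37)² = (√((-5*(-1 + 6))² + (-4)²) + 37)² = (√((-5*5)² + 16) + 37)² = (√((-25)² + 16) + 37)² = (√(625 + 16) + 37)² = (√641 + 37)² = (37 + √641)²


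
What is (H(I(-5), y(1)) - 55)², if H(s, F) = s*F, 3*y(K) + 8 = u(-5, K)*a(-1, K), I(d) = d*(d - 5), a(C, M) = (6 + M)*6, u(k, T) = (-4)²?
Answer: 1091311225/9 ≈ 1.2126e+8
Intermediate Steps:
u(k, T) = 16
a(C, M) = 36 + 6*M
I(d) = d*(-5 + d)
y(K) = 568/3 + 32*K (y(K) = -8/3 + (16*(36 + 6*K))/3 = -8/3 + (576 + 96*K)/3 = -8/3 + (192 + 32*K) = 568/3 + 32*K)
H(s, F) = F*s
(H(I(-5), y(1)) - 55)² = ((568/3 + 32*1)*(-5*(-5 - 5)) - 55)² = ((568/3 + 32)*(-5*(-10)) - 55)² = ((664/3)*50 - 55)² = (33200/3 - 55)² = (33035/3)² = 1091311225/9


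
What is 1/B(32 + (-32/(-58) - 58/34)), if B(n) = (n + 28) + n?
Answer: 493/44218 ≈ 0.011149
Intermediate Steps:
B(n) = 28 + 2*n (B(n) = (28 + n) + n = 28 + 2*n)
1/B(32 + (-32/(-58) - 58/34)) = 1/(28 + 2*(32 + (-32/(-58) - 58/34))) = 1/(28 + 2*(32 + (-32*(-1/58) - 58*1/34))) = 1/(28 + 2*(32 + (16/29 - 29/17))) = 1/(28 + 2*(32 - 569/493)) = 1/(28 + 2*(15207/493)) = 1/(28 + 30414/493) = 1/(44218/493) = 493/44218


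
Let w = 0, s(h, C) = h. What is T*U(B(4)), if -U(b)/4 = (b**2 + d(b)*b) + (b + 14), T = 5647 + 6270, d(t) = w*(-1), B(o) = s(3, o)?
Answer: -1239368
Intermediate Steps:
B(o) = 3
d(t) = 0 (d(t) = 0*(-1) = 0)
T = 11917
U(b) = -56 - 4*b - 4*b**2 (U(b) = -4*((b**2 + 0*b) + (b + 14)) = -4*((b**2 + 0) + (14 + b)) = -4*(b**2 + (14 + b)) = -4*(14 + b + b**2) = -56 - 4*b - 4*b**2)
T*U(B(4)) = 11917*(-56 - 4*3 - 4*3**2) = 11917*(-56 - 12 - 4*9) = 11917*(-56 - 12 - 36) = 11917*(-104) = -1239368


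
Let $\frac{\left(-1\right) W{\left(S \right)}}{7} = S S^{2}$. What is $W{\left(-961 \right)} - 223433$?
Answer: $6212302334$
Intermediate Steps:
$W{\left(S \right)} = - 7 S^{3}$ ($W{\left(S \right)} = - 7 S S^{2} = - 7 S^{3}$)
$W{\left(-961 \right)} - 223433 = - 7 \left(-961\right)^{3} - 223433 = \left(-7\right) \left(-887503681\right) - 223433 = 6212525767 - 223433 = 6212302334$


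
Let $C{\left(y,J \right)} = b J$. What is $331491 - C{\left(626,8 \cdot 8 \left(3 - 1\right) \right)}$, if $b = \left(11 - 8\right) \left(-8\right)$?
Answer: $334563$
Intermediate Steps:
$b = -24$ ($b = 3 \left(-8\right) = -24$)
$C{\left(y,J \right)} = - 24 J$
$331491 - C{\left(626,8 \cdot 8 \left(3 - 1\right) \right)} = 331491 - - 24 \cdot 8 \cdot 8 \left(3 - 1\right) = 331491 - - 24 \cdot 64 \left(3 - 1\right) = 331491 - - 24 \cdot 64 \cdot 2 = 331491 - \left(-24\right) 128 = 331491 - -3072 = 331491 + 3072 = 334563$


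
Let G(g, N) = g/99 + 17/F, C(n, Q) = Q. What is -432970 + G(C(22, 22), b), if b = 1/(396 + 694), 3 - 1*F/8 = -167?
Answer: -311738231/720 ≈ -4.3297e+5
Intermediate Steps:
F = 1360 (F = 24 - 8*(-167) = 24 + 1336 = 1360)
b = 1/1090 ≈ 0.00091743
G(g, N) = 1/80 + g/99 (G(g, N) = g/99 + 17/1360 = g*(1/99) + 17*(1/1360) = g/99 + 1/80 = 1/80 + g/99)
-432970 + G(C(22, 22), b) = -432970 + (1/80 + (1/99)*22) = -432970 + (1/80 + 2/9) = -432970 + 169/720 = -311738231/720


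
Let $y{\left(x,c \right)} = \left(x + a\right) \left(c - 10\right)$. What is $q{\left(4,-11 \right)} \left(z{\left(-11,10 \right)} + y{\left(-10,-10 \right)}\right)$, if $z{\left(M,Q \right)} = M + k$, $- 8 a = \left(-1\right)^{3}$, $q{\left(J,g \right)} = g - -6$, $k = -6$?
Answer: $- \frac{1805}{2} \approx -902.5$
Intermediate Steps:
$q{\left(J,g \right)} = 6 + g$ ($q{\left(J,g \right)} = g + 6 = 6 + g$)
$a = \frac{1}{8}$ ($a = - \frac{\left(-1\right)^{3}}{8} = \left(- \frac{1}{8}\right) \left(-1\right) = \frac{1}{8} \approx 0.125$)
$y{\left(x,c \right)} = \left(-10 + c\right) \left(\frac{1}{8} + x\right)$ ($y{\left(x,c \right)} = \left(x + \frac{1}{8}\right) \left(c - 10\right) = \left(\frac{1}{8} + x\right) \left(-10 + c\right) = \left(-10 + c\right) \left(\frac{1}{8} + x\right)$)
$z{\left(M,Q \right)} = -6 + M$ ($z{\left(M,Q \right)} = M - 6 = -6 + M$)
$q{\left(4,-11 \right)} \left(z{\left(-11,10 \right)} + y{\left(-10,-10 \right)}\right) = \left(6 - 11\right) \left(\left(-6 - 11\right) - - \frac{395}{2}\right) = - 5 \left(-17 + \left(- \frac{5}{4} + 100 - \frac{5}{4} + 100\right)\right) = - 5 \left(-17 + \frac{395}{2}\right) = \left(-5\right) \frac{361}{2} = - \frac{1805}{2}$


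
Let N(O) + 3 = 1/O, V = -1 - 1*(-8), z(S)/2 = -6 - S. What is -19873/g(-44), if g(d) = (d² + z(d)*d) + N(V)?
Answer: 139111/9876 ≈ 14.086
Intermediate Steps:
z(S) = -12 - 2*S (z(S) = 2*(-6 - S) = -12 - 2*S)
V = 7 (V = -1 + 8 = 7)
N(O) = -3 + 1/O
g(d) = -20/7 + d² + d*(-12 - 2*d) (g(d) = (d² + (-12 - 2*d)*d) + (-3 + 1/7) = (d² + d*(-12 - 2*d)) + (-3 + ⅐) = (d² + d*(-12 - 2*d)) - 20/7 = -20/7 + d² + d*(-12 - 2*d))
-19873/g(-44) = -19873/(-20/7 - 1*(-44)² - 12*(-44)) = -19873/(-20/7 - 1*1936 + 528) = -19873/(-20/7 - 1936 + 528) = -19873/(-9876/7) = -19873*(-7/9876) = 139111/9876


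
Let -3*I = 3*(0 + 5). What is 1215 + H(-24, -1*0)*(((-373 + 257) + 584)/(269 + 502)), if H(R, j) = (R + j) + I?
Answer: 307731/257 ≈ 1197.4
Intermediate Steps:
I = -5 (I = -(0 + 5) = -5 ≈ -5.0000)
H(R, j) = -5 + R + j (H(R, j) = (R + j) - 5 = -5 + R + j)
1215 + H(-24, -1*0)*(((-373 + 257) + 584)/(269 + 502)) = 1215 + (-5 - 24 - 1*0)*(((-373 + 257) + 584)/(269 + 502)) = 1215 + (-5 - 24 + 0)*((-116 + 584)/771) = 1215 - 13572/771 = 1215 - 29*156/257 = 1215 - 4524/257 = 307731/257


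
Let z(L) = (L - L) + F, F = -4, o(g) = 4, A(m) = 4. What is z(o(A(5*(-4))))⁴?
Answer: 256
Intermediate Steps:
z(L) = -4 (z(L) = (L - L) - 4 = 0 - 4 = -4)
z(o(A(5*(-4))))⁴ = (-4)⁴ = 256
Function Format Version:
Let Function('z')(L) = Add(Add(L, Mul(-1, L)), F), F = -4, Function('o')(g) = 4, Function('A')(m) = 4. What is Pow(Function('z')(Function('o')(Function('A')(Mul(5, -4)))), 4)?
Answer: 256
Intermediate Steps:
Function('z')(L) = -4 (Function('z')(L) = Add(Add(L, Mul(-1, L)), -4) = Add(0, -4) = -4)
Pow(Function('z')(Function('o')(Function('A')(Mul(5, -4)))), 4) = Pow(-4, 4) = 256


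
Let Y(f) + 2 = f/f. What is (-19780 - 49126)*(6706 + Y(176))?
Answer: -462014730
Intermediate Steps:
Y(f) = -1 (Y(f) = -2 + f/f = -2 + 1 = -1)
(-19780 - 49126)*(6706 + Y(176)) = (-19780 - 49126)*(6706 - 1) = -68906*6705 = -462014730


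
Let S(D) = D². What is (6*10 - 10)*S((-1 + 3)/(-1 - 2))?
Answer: 200/9 ≈ 22.222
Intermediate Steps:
(6*10 - 10)*S((-1 + 3)/(-1 - 2)) = (6*10 - 10)*((-1 + 3)/(-1 - 2))² = (60 - 10)*(2/(-3))² = 50*(2*(-⅓))² = 50*(-⅔)² = 50*(4/9) = 200/9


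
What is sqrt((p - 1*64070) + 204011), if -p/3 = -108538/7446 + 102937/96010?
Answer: sqrt(1987225665632344432090)/119148410 ≈ 374.14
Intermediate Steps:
p = 4827132239/119148410 (p = -3*(-108538/7446 + 102937/96010) = -3*(-108538*1/7446 + 102937*(1/96010)) = -3*(-54269/3723 + 102937/96010) = -3*(-4827132239/357445230) = 4827132239/119148410 ≈ 40.514)
sqrt((p - 1*64070) + 204011) = sqrt((4827132239/119148410 - 1*64070) + 204011) = sqrt((4827132239/119148410 - 64070) + 204011) = sqrt(-7629011496461/119148410 + 204011) = sqrt(16678574776049/119148410) = sqrt(1987225665632344432090)/119148410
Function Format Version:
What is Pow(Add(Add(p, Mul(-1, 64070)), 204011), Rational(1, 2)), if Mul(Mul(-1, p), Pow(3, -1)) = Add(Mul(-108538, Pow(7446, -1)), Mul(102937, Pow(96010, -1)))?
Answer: Mul(Rational(1, 119148410), Pow(1987225665632344432090, Rational(1, 2))) ≈ 374.14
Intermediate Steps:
p = Rational(4827132239, 119148410) (p = Mul(-3, Add(Mul(-108538, Pow(7446, -1)), Mul(102937, Pow(96010, -1)))) = Mul(-3, Add(Mul(-108538, Rational(1, 7446)), Mul(102937, Rational(1, 96010)))) = Mul(-3, Add(Rational(-54269, 3723), Rational(102937, 96010))) = Mul(-3, Rational(-4827132239, 357445230)) = Rational(4827132239, 119148410) ≈ 40.514)
Pow(Add(Add(p, Mul(-1, 64070)), 204011), Rational(1, 2)) = Pow(Add(Add(Rational(4827132239, 119148410), Mul(-1, 64070)), 204011), Rational(1, 2)) = Pow(Add(Add(Rational(4827132239, 119148410), -64070), 204011), Rational(1, 2)) = Pow(Add(Rational(-7629011496461, 119148410), 204011), Rational(1, 2)) = Pow(Rational(16678574776049, 119148410), Rational(1, 2)) = Mul(Rational(1, 119148410), Pow(1987225665632344432090, Rational(1, 2)))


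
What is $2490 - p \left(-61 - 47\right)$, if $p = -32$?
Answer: $-966$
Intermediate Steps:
$2490 - p \left(-61 - 47\right) = 2490 - - 32 \left(-61 - 47\right) = 2490 - \left(-32\right) \left(-108\right) = 2490 - 3456 = -966$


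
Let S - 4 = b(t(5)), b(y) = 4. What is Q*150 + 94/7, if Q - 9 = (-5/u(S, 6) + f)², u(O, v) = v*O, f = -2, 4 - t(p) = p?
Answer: 5450071/2688 ≈ 2027.6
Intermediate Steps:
t(p) = 4 - p
S = 8 (S = 4 + 4 = 8)
u(O, v) = O*v
Q = 30937/2304 (Q = 9 + (-5/(8*6) - 2)² = 9 + (-5/48 - 2)² = 9 + (-101/48)² = 9 + 10201/2304 = 30937/2304 ≈ 13.428)
Q*150 + 94/7 = (30937/2304)*150 + 94/7 = 773425/384 + 94*(⅐) = 773425/384 + 94/7 = 5450071/2688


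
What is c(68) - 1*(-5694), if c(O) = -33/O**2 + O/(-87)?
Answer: 2290310569/402288 ≈ 5693.2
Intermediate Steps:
c(O) = -33/O**2 - O/87 (c(O) = -33/O**2 + O*(-1/87) = -33/O**2 - O/87)
c(68) - 1*(-5694) = (-33/68**2 - 1/87*68) - 1*(-5694) = (-33*1/4624 - 68/87) + 5694 = (-33/4624 - 68/87) + 5694 = -317303/402288 + 5694 = 2290310569/402288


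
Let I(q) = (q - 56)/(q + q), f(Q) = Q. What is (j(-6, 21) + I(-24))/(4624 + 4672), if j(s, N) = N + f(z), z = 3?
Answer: 11/3984 ≈ 0.0027610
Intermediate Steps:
j(s, N) = 3 + N (j(s, N) = N + 3 = 3 + N)
I(q) = (-56 + q)/(2*q) (I(q) = (-56 + q)/((2*q)) = (-56 + q)*(1/(2*q)) = (-56 + q)/(2*q))
(j(-6, 21) + I(-24))/(4624 + 4672) = ((3 + 21) + (½)*(-56 - 24)/(-24))/(4624 + 4672) = (24 + (½)*(-1/24)*(-80))/9296 = (24 + 5/3)*(1/9296) = (77/3)*(1/9296) = 11/3984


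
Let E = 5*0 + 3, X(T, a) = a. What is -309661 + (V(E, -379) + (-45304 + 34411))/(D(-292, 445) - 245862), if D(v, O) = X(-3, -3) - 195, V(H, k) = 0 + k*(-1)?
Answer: -38097587573/123030 ≈ -3.0966e+5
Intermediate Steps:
E = 3 (E = 0 + 3 = 3)
V(H, k) = -k (V(H, k) = 0 - k = -k)
D(v, O) = -198 (D(v, O) = -3 - 195 = -198)
-309661 + (V(E, -379) + (-45304 + 34411))/(D(-292, 445) - 245862) = -309661 + (-1*(-379) + (-45304 + 34411))/(-198 - 245862) = -309661 + (379 - 10893)/(-246060) = -309661 - 10514*(-1/246060) = -309661 + 5257/123030 = -38097587573/123030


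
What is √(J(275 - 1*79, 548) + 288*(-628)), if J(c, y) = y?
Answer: 2*I*√45079 ≈ 424.64*I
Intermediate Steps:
√(J(275 - 1*79, 548) + 288*(-628)) = √(548 + 288*(-628)) = √(548 - 180864) = √(-180316) = 2*I*√45079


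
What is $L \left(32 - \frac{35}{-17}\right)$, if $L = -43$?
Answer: $- \frac{24897}{17} \approx -1464.5$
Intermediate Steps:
$L \left(32 - \frac{35}{-17}\right) = - 43 \left(32 - \frac{35}{-17}\right) = - 43 \left(32 - - \frac{35}{17}\right) = - 43 \left(32 + \frac{35}{17}\right) = \left(-43\right) \frac{579}{17} = - \frac{24897}{17}$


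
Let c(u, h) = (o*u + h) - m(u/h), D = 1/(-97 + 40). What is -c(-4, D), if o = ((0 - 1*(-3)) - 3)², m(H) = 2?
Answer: 115/57 ≈ 2.0175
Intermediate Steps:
D = -1/57 (D = 1/(-57) = -1/57 ≈ -0.017544)
o = 0 (o = ((0 + 3) - 3)² = (3 - 3)² = 0² = 0)
c(u, h) = -2 + h (c(u, h) = (0*u + h) - 1*2 = (0 + h) - 2 = h - 2 = -2 + h)
-c(-4, D) = -(-2 - 1/57) = -1*(-115/57) = 115/57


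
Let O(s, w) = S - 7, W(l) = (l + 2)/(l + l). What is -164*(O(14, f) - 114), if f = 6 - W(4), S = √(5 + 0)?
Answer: 19844 - 164*√5 ≈ 19477.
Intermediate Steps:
W(l) = (2 + l)/(2*l) (W(l) = (2 + l)/((2*l)) = (2 + l)*(1/(2*l)) = (2 + l)/(2*l))
S = √5 ≈ 2.2361
f = 21/4 (f = 6 - (2 + 4)/(2*4) = 6 - 6/(2*4) = 6 - 1*¾ = 6 - ¾ = 21/4 ≈ 5.2500)
O(s, w) = -7 + √5 (O(s, w) = √5 - 7 = -7 + √5)
-164*(O(14, f) - 114) = -164*((-7 + √5) - 114) = -164*(-121 + √5) = 19844 - 164*√5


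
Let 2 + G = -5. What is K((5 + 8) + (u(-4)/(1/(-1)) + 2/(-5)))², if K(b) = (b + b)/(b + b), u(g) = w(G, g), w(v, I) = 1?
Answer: 1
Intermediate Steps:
G = -7 (G = -2 - 5 = -7)
u(g) = 1
K(b) = 1 (K(b) = (2*b)/((2*b)) = (2*b)*(1/(2*b)) = 1)
K((5 + 8) + (u(-4)/(1/(-1)) + 2/(-5)))² = 1² = 1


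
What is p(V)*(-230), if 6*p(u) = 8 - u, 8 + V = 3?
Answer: -1495/3 ≈ -498.33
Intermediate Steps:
V = -5 (V = -8 + 3 = -5)
p(u) = 4/3 - u/6 (p(u) = (8 - u)/6 = 4/3 - u/6)
p(V)*(-230) = (4/3 - ⅙*(-5))*(-230) = (4/3 + ⅚)*(-230) = (13/6)*(-230) = -1495/3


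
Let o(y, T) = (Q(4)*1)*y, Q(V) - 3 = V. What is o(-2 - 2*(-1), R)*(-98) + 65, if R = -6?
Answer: 65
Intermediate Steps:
Q(V) = 3 + V
o(y, T) = 7*y (o(y, T) = ((3 + 4)*1)*y = (7*1)*y = 7*y)
o(-2 - 2*(-1), R)*(-98) + 65 = (7*(-2 - 2*(-1)))*(-98) + 65 = (7*(-2 + 2))*(-98) + 65 = (7*0)*(-98) + 65 = 0*(-98) + 65 = 0 + 65 = 65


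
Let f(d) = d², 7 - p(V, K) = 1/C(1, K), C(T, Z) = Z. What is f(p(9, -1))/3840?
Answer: 1/60 ≈ 0.016667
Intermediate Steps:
p(V, K) = 7 - 1/K
f(p(9, -1))/3840 = (7 - 1/(-1))²/3840 = (7 - 1*(-1))²*(1/3840) = (7 + 1)²*(1/3840) = 8²*(1/3840) = 64*(1/3840) = 1/60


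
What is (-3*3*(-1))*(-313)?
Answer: -2817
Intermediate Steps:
(-3*3*(-1))*(-313) = -9*(-1)*(-313) = 9*(-313) = -2817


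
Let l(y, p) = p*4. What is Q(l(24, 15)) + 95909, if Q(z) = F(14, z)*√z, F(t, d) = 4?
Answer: 95909 + 8*√15 ≈ 95940.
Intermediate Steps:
l(y, p) = 4*p
Q(z) = 4*√z
Q(l(24, 15)) + 95909 = 4*√(4*15) + 95909 = 4*√60 + 95909 = 4*(2*√15) + 95909 = 8*√15 + 95909 = 95909 + 8*√15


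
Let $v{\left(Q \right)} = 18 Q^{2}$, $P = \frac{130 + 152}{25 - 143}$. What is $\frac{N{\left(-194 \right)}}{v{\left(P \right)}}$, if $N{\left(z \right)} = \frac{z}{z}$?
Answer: $\frac{3481}{357858} \approx 0.0097273$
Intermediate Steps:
$P = - \frac{141}{59}$ ($P = \frac{282}{-118} = 282 \left(- \frac{1}{118}\right) = - \frac{141}{59} \approx -2.3898$)
$N{\left(z \right)} = 1$
$\frac{N{\left(-194 \right)}}{v{\left(P \right)}} = 1 \frac{1}{18 \left(- \frac{141}{59}\right)^{2}} = 1 \frac{1}{18 \cdot \frac{19881}{3481}} = 1 \frac{1}{\frac{357858}{3481}} = 1 \cdot \frac{3481}{357858} = \frac{3481}{357858}$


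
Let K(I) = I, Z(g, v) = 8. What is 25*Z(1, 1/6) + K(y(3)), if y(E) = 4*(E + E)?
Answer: 224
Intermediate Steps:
y(E) = 8*E (y(E) = 4*(2*E) = 8*E)
25*Z(1, 1/6) + K(y(3)) = 25*8 + 8*3 = 200 + 24 = 224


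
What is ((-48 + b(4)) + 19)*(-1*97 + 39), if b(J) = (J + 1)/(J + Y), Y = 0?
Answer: 3219/2 ≈ 1609.5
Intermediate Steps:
b(J) = (1 + J)/J (b(J) = (J + 1)/(J + 0) = (1 + J)/J)
((-48 + b(4)) + 19)*(-1*97 + 39) = ((-48 + (1 + 4)/4) + 19)*(-1*97 + 39) = ((-48 + (¼)*5) + 19)*(-97 + 39) = ((-48 + 5/4) + 19)*(-58) = (-187/4 + 19)*(-58) = -111/4*(-58) = 3219/2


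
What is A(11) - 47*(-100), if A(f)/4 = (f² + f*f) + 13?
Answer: 5720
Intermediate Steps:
A(f) = 52 + 8*f² (A(f) = 4*((f² + f*f) + 13) = 4*((f² + f²) + 13) = 4*(2*f² + 13) = 4*(13 + 2*f²) = 52 + 8*f²)
A(11) - 47*(-100) = (52 + 8*11²) - 47*(-100) = (52 + 8*121) + 4700 = (52 + 968) + 4700 = 1020 + 4700 = 5720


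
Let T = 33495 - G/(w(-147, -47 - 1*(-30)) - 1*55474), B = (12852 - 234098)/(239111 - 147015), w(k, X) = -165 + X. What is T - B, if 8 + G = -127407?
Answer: 10730358279791/320355936 ≈ 33495.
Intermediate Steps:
G = -127415 (G = -8 - 127407 = -127415)
B = -110623/46048 (B = -221246/92096 = -221246*1/92096 = -110623/46048 ≈ -2.4023)
T = 1864070305/55656 (T = 33495 - (-127415)/((-165 + (-47 - 1*(-30))) - 1*55474) = 33495 - (-127415)/((-165 + (-47 + 30)) - 55474) = 33495 - (-127415)/((-165 - 17) - 55474) = 33495 - (-127415)/(-182 - 55474) = 33495 - (-127415)/(-55656) = 33495 - (-127415)*(-1)/55656 = 33495 - 1*127415/55656 = 33495 - 127415/55656 = 1864070305/55656 ≈ 33493.)
T - B = 1864070305/55656 - 1*(-110623/46048) = 1864070305/55656 + 110623/46048 = 10730358279791/320355936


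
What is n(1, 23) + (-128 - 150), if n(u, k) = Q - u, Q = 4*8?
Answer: -247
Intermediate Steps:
Q = 32
n(u, k) = 32 - u
n(1, 23) + (-128 - 150) = (32 - 1*1) + (-128 - 150) = (32 - 1) - 278 = 31 - 278 = -247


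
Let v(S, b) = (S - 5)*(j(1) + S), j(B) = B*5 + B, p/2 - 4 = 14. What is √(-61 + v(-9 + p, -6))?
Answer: √665 ≈ 25.788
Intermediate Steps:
p = 36 (p = 8 + 2*14 = 8 + 28 = 36)
j(B) = 6*B (j(B) = 5*B + B = 6*B)
v(S, b) = (-5 + S)*(6 + S) (v(S, b) = (S - 5)*(6*1 + S) = (-5 + S)*(6 + S))
√(-61 + v(-9 + p, -6)) = √(-61 + (-30 + (-9 + 36) + (-9 + 36)²)) = √(-61 + (-30 + 27 + 27²)) = √(-61 + (-30 + 27 + 729)) = √(-61 + 726) = √665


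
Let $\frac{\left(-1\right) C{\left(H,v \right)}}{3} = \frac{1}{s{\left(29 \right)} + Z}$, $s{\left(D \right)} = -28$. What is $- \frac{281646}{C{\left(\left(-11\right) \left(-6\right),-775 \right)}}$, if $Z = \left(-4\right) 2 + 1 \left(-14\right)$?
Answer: $-4694100$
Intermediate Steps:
$Z = -22$ ($Z = -8 - 14 = -22$)
$C{\left(H,v \right)} = \frac{3}{50}$ ($C{\left(H,v \right)} = - \frac{3}{-28 - 22} = - \frac{3}{-50} = \left(-3\right) \left(- \frac{1}{50}\right) = \frac{3}{50}$)
$- \frac{281646}{C{\left(\left(-11\right) \left(-6\right),-775 \right)}} = - \frac{281646}{\frac{3}{50}} = \left(-281646\right) \frac{50}{3} = -4694100$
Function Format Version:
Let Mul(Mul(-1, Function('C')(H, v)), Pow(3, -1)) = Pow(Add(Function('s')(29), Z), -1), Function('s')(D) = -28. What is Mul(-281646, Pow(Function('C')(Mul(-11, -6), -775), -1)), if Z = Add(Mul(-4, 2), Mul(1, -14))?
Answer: -4694100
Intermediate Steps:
Z = -22 (Z = Add(-8, -14) = -22)
Function('C')(H, v) = Rational(3, 50) (Function('C')(H, v) = Mul(-3, Pow(Add(-28, -22), -1)) = Mul(-3, Pow(-50, -1)) = Mul(-3, Rational(-1, 50)) = Rational(3, 50))
Mul(-281646, Pow(Function('C')(Mul(-11, -6), -775), -1)) = Mul(-281646, Pow(Rational(3, 50), -1)) = Mul(-281646, Rational(50, 3)) = -4694100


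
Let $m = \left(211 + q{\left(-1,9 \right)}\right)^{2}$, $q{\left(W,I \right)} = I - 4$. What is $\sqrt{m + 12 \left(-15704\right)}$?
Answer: $4 i \sqrt{8862} \approx 376.55 i$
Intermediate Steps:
$q{\left(W,I \right)} = -4 + I$
$m = 46656$ ($m = \left(211 + \left(-4 + 9\right)\right)^{2} = \left(211 + 5\right)^{2} = 216^{2} = 46656$)
$\sqrt{m + 12 \left(-15704\right)} = \sqrt{46656 + 12 \left(-15704\right)} = \sqrt{46656 - 188448} = \sqrt{-141792} = 4 i \sqrt{8862}$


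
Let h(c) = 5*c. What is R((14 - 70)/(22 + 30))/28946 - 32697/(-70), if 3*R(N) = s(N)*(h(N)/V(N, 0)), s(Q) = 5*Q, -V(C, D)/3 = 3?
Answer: 308474212129/660402990 ≈ 467.10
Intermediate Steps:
V(C, D) = -9 (V(C, D) = -3*3 = -9)
R(N) = -25*N²/27 (R(N) = ((5*N)*((5*N)/(-9)))/3 = ((5*N)*((5*N)*(-⅑)))/3 = ((5*N)*(-5*N/9))/3 = (-25*N²/9)/3 = -25*N²/27)
R((14 - 70)/(22 + 30))/28946 - 32697/(-70) = -25*(14 - 70)²/(22 + 30)²/27/28946 - 32697/(-70) = -25*(-56/52)²/27*(1/28946) - 32697*(-1/70) = -25*(-56*1/52)²/27*(1/28946) + 4671/10 = -25*(-14/13)²/27*(1/28946) + 4671/10 = -25/27*196/169*(1/28946) + 4671/10 = -4900/4563*1/28946 + 4671/10 = -2450/66040299 + 4671/10 = 308474212129/660402990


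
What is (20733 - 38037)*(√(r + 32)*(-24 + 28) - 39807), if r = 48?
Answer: 688820328 - 276864*√5 ≈ 6.8820e+8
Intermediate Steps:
(20733 - 38037)*(√(r + 32)*(-24 + 28) - 39807) = (20733 - 38037)*(√(48 + 32)*(-24 + 28) - 39807) = -17304*(√80*4 - 39807) = -17304*((4*√5)*4 - 39807) = -17304*(16*√5 - 39807) = -17304*(-39807 + 16*√5) = 688820328 - 276864*√5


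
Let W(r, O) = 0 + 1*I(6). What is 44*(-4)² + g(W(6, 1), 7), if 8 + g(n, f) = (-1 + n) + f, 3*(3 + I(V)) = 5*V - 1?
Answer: 2126/3 ≈ 708.67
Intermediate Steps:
I(V) = -10/3 + 5*V/3 (I(V) = -3 + (5*V - 1)/3 = -3 + (-1 + 5*V)/3 = -3 + (-⅓ + 5*V/3) = -10/3 + 5*V/3)
W(r, O) = 20/3 (W(r, O) = 0 + 1*(-10/3 + (5/3)*6) = 0 + 1*(-10/3 + 10) = 0 + 1*(20/3) = 0 + 20/3 = 20/3)
g(n, f) = -9 + f + n (g(n, f) = -8 + ((-1 + n) + f) = -8 + (-1 + f + n) = -9 + f + n)
44*(-4)² + g(W(6, 1), 7) = 44*(-4)² + (-9 + 7 + 20/3) = 44*16 + 14/3 = 704 + 14/3 = 2126/3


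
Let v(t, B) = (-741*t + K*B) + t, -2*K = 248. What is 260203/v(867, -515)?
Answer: -260203/577720 ≈ -0.45040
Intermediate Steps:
K = -124 (K = -½*248 = -124)
v(t, B) = -740*t - 124*B (v(t, B) = (-741*t - 124*B) + t = -740*t - 124*B)
260203/v(867, -515) = 260203/(-740*867 - 124*(-515)) = 260203/(-641580 + 63860) = 260203/(-577720) = 260203*(-1/577720) = -260203/577720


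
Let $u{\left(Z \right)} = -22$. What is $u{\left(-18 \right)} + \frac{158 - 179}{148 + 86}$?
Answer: $- \frac{1723}{78} \approx -22.09$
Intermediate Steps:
$u{\left(-18 \right)} + \frac{158 - 179}{148 + 86} = -22 + \frac{158 - 179}{148 + 86} = -22 - \frac{21}{234} = -22 - \frac{7}{78} = - \frac{1723}{78}$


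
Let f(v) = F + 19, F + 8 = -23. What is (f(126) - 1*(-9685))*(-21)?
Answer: -203133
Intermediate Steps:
F = -31 (F = -8 - 23 = -31)
f(v) = -12 (f(v) = -31 + 19 = -12)
(f(126) - 1*(-9685))*(-21) = (-12 - 1*(-9685))*(-21) = (-12 + 9685)*(-21) = 9673*(-21) = -203133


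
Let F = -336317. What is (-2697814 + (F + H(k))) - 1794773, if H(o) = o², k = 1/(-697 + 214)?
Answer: -1126530185255/233289 ≈ -4.8289e+6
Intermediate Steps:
k = -1/483 (k = 1/(-483) = -1/483 ≈ -0.0020704)
(-2697814 + (F + H(k))) - 1794773 = (-2697814 + (-336317 + (-1/483)²)) - 1794773 = (-2697814 + (-336317 + 1/233289)) - 1794773 = (-2697814 - 78459056612/233289) - 1794773 = -707829386858/233289 - 1794773 = -1126530185255/233289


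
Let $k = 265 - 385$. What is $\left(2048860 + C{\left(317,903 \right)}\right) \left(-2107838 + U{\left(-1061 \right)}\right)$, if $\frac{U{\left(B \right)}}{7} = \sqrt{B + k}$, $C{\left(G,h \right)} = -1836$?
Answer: $-4314794974112 + 14329168 i \sqrt{1181} \approx -4.3148 \cdot 10^{12} + 4.9243 \cdot 10^{8} i$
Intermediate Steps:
$k = -120$
$U{\left(B \right)} = 7 \sqrt{-120 + B}$ ($U{\left(B \right)} = 7 \sqrt{B - 120} = 7 \sqrt{-120 + B}$)
$\left(2048860 + C{\left(317,903 \right)}\right) \left(-2107838 + U{\left(-1061 \right)}\right) = \left(2048860 - 1836\right) \left(-2107838 + 7 \sqrt{-120 - 1061}\right) = 2047024 \left(-2107838 + 7 \sqrt{-1181}\right) = 2047024 \left(-2107838 + 7 i \sqrt{1181}\right) = -4314794974112 + 14329168 i \sqrt{1181}$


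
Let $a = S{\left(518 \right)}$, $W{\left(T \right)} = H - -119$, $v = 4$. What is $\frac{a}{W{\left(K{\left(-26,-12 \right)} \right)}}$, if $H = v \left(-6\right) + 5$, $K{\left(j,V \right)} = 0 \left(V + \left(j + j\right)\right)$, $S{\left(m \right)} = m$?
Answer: $\frac{259}{50} \approx 5.18$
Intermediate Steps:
$K{\left(j,V \right)} = 0$ ($K{\left(j,V \right)} = 0 \left(V + 2 j\right) = 0$)
$H = -19$ ($H = 4 \left(-6\right) + 5 = -24 + 5 = -19$)
$W{\left(T \right)} = 100$ ($W{\left(T \right)} = -19 - -119 = -19 + 119 = 100$)
$a = 518$
$\frac{a}{W{\left(K{\left(-26,-12 \right)} \right)}} = \frac{518}{100} = 518 \cdot \frac{1}{100} = \frac{259}{50}$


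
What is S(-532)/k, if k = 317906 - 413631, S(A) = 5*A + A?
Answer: 456/13675 ≈ 0.033346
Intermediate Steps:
S(A) = 6*A
k = -95725
S(-532)/k = (6*(-532))/(-95725) = -3192*(-1/95725) = 456/13675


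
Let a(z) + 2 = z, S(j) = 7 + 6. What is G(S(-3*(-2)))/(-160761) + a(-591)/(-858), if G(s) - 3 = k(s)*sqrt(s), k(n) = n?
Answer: 31776233/45977646 - 13*sqrt(13)/160761 ≈ 0.69083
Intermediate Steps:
S(j) = 13
a(z) = -2 + z
G(s) = 3 + s**(3/2) (G(s) = 3 + s*sqrt(s) = 3 + s**(3/2))
G(S(-3*(-2)))/(-160761) + a(-591)/(-858) = (3 + 13**(3/2))/(-160761) + (-2 - 591)/(-858) = (3 + 13*sqrt(13))*(-1/160761) - 593*(-1/858) = (-1/53587 - 13*sqrt(13)/160761) + 593/858 = 31776233/45977646 - 13*sqrt(13)/160761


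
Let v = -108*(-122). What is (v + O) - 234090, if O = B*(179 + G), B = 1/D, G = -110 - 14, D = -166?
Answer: -36671779/166 ≈ -2.2091e+5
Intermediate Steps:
v = 13176
G = -124
B = -1/166 (B = 1/(-166) = -1/166 ≈ -0.0060241)
O = -55/166 (O = -(179 - 124)/166 = -1/166*55 = -55/166 ≈ -0.33133)
(v + O) - 234090 = (13176 - 55/166) - 234090 = 2187161/166 - 234090 = -36671779/166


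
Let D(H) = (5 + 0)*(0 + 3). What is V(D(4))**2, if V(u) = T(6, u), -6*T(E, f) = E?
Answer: 1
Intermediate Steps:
D(H) = 15 (D(H) = 5*3 = 15)
T(E, f) = -E/6
V(u) = -1 (V(u) = -1/6*6 = -1)
V(D(4))**2 = (-1)**2 = 1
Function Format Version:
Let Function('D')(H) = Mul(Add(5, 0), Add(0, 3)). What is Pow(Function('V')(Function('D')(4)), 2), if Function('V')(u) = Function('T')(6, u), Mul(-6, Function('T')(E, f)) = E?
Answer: 1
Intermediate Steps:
Function('D')(H) = 15 (Function('D')(H) = Mul(5, 3) = 15)
Function('T')(E, f) = Mul(Rational(-1, 6), E)
Function('V')(u) = -1 (Function('V')(u) = Mul(Rational(-1, 6), 6) = -1)
Pow(Function('V')(Function('D')(4)), 2) = Pow(-1, 2) = 1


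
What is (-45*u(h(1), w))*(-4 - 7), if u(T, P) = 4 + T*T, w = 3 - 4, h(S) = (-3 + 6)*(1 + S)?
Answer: 19800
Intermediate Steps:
h(S) = 3 + 3*S (h(S) = 3*(1 + S) = 3 + 3*S)
w = -1
u(T, P) = 4 + T²
(-45*u(h(1), w))*(-4 - 7) = (-45*(4 + (3 + 3*1)²))*(-4 - 7) = -45*(4 + (3 + 3)²)*(-11) = -45*(4 + 6²)*(-11) = -45*(4 + 36)*(-11) = -45*40*(-11) = -1800*(-11) = 19800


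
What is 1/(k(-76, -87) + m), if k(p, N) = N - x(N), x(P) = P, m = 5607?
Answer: 1/5607 ≈ 0.00017835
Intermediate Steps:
k(p, N) = 0 (k(p, N) = N - N = 0)
1/(k(-76, -87) + m) = 1/(0 + 5607) = 1/5607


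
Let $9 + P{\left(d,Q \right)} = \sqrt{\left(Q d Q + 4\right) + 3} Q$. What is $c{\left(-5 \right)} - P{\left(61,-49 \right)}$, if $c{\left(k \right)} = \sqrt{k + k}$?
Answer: $9 + 98 \sqrt{36617} + i \sqrt{10} \approx 18762.0 + 3.1623 i$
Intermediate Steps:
$P{\left(d,Q \right)} = -9 + Q \sqrt{7 + d Q^{2}}$ ($P{\left(d,Q \right)} = -9 + \sqrt{\left(Q d Q + 4\right) + 3} Q = -9 + \sqrt{\left(d Q^{2} + 4\right) + 3} Q = -9 + \sqrt{\left(4 + d Q^{2}\right) + 3} Q = -9 + \sqrt{7 + d Q^{2}} Q = -9 + Q \sqrt{7 + d Q^{2}}$)
$c{\left(k \right)} = \sqrt{2} \sqrt{k}$ ($c{\left(k \right)} = \sqrt{2 k} = \sqrt{2} \sqrt{k}$)
$c{\left(-5 \right)} - P{\left(61,-49 \right)} = \sqrt{2} \sqrt{-5} - \left(-9 - 49 \sqrt{7 + 61 \left(-49\right)^{2}}\right) = \sqrt{2} i \sqrt{5} - \left(-9 - 49 \sqrt{7 + 61 \cdot 2401}\right) = i \sqrt{10} - \left(-9 - 49 \sqrt{7 + 146461}\right) = i \sqrt{10} - \left(-9 - 49 \sqrt{146468}\right) = i \sqrt{10} - \left(-9 - 49 \cdot 2 \sqrt{36617}\right) = i \sqrt{10} - \left(-9 - 98 \sqrt{36617}\right) = i \sqrt{10} + \left(9 + 98 \sqrt{36617}\right) = 9 + 98 \sqrt{36617} + i \sqrt{10}$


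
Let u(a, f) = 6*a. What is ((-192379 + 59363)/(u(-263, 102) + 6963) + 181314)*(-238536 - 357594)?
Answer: -38797844298508/359 ≈ -1.0807e+11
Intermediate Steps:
((-192379 + 59363)/(u(-263, 102) + 6963) + 181314)*(-238536 - 357594) = ((-192379 + 59363)/(6*(-263) + 6963) + 181314)*(-238536 - 357594) = (-133016/(-1578 + 6963) + 181314)*(-596130) = (-133016/5385 + 181314)*(-596130) = (976242874/5385)*(-596130) = -38797844298508/359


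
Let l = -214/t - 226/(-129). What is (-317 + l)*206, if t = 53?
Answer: -449689142/6837 ≈ -65773.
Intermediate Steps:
l = -15628/6837 (l = -214/53 - 226/(-129) = -214*1/53 - 226*(-1/129) = -214/53 + 226/129 = -15628/6837 ≈ -2.2858)
(-317 + l)*206 = (-317 - 15628/6837)*206 = -2182957/6837*206 = -449689142/6837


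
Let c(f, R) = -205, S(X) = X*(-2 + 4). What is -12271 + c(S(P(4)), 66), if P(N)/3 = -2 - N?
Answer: -12476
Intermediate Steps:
P(N) = -6 - 3*N (P(N) = 3*(-2 - N) = -6 - 3*N)
S(X) = 2*X (S(X) = X*2 = 2*X)
-12271 + c(S(P(4)), 66) = -12271 - 205 = -12476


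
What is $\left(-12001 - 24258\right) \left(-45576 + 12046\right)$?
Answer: $1215764270$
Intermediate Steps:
$\left(-12001 - 24258\right) \left(-45576 + 12046\right) = \left(-36259\right) \left(-33530\right) = 1215764270$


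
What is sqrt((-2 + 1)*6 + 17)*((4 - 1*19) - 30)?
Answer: -45*sqrt(11) ≈ -149.25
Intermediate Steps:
sqrt((-2 + 1)*6 + 17)*((4 - 1*19) - 30) = sqrt(-1*6 + 17)*((4 - 19) - 30) = sqrt(-6 + 17)*(-15 - 30) = sqrt(11)*(-45) = -45*sqrt(11)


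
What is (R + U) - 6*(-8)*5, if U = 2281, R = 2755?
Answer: 5276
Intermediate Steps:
(R + U) - 6*(-8)*5 = (2755 + 2281) - 6*(-8)*5 = 5036 + 48*5 = 5036 + 240 = 5276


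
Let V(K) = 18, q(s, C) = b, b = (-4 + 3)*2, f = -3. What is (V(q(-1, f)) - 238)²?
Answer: 48400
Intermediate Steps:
b = -2 (b = -1*2 = -2)
q(s, C) = -2
(V(q(-1, f)) - 238)² = (18 - 238)² = (-220)² = 48400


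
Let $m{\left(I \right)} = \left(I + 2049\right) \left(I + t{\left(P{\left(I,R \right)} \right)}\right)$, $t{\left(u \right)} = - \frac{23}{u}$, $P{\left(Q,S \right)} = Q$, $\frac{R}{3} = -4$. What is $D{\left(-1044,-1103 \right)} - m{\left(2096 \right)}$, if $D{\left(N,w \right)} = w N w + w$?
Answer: $- \frac{2680425109289}{2096} \approx -1.2788 \cdot 10^{9}$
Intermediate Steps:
$R = -12$ ($R = 3 \left(-4\right) = -12$)
$D{\left(N,w \right)} = w + N w^{2}$ ($D{\left(N,w \right)} = N w w + w = N w^{2} + w = w + N w^{2}$)
$m{\left(I \right)} = \left(2049 + I\right) \left(I - \frac{23}{I}\right)$ ($m{\left(I \right)} = \left(I + 2049\right) \left(I - \frac{23}{I}\right) = \left(2049 + I\right) \left(I - \frac{23}{I}\right)$)
$D{\left(-1044,-1103 \right)} - m{\left(2096 \right)} = - 1103 \left(1 - -1151532\right) - \left(-23 + 2096^{2} - \frac{47127}{2096} + 2049 \cdot 2096\right) = - 1103 \left(1 + 1151532\right) - \left(-23 + 4393216 - \frac{47127}{2096} + 4294704\right) = \left(-1103\right) 1151533 - \left(-23 + 4393216 - \frac{47127}{2096} + 4294704\right) = -1270140899 - \frac{18209784985}{2096} = - \frac{2680425109289}{2096}$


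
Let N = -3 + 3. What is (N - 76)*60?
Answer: -4560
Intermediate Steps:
N = 0
(N - 76)*60 = (0 - 76)*60 = -76*60 = -4560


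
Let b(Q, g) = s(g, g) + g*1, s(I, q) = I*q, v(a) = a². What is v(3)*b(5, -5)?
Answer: 180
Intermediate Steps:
b(Q, g) = g + g² (b(Q, g) = g*g + g*1 = g² + g = g + g²)
v(3)*b(5, -5) = 3²*(-5*(1 - 5)) = 9*(-5*(-4)) = 9*20 = 180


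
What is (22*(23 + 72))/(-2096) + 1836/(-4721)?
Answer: -6857573/4947608 ≈ -1.3860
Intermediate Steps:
(22*(23 + 72))/(-2096) + 1836/(-4721) = (22*95)*(-1/2096) + 1836*(-1/4721) = 2090*(-1/2096) - 1836/4721 = -1045/1048 - 1836/4721 = -6857573/4947608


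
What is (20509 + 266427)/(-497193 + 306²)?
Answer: -286936/403557 ≈ -0.71102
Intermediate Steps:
(20509 + 266427)/(-497193 + 306²) = 286936/(-497193 + 93636) = 286936/(-403557) = 286936*(-1/403557) = -286936/403557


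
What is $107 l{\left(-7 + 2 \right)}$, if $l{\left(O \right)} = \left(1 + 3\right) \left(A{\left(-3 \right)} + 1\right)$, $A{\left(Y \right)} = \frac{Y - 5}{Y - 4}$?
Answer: $\frac{6420}{7} \approx 917.14$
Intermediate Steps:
$A{\left(Y \right)} = \frac{-5 + Y}{-4 + Y}$
$l{\left(O \right)} = \frac{60}{7}$ ($l{\left(O \right)} = \left(1 + 3\right) \left(\frac{-5 - 3}{-4 - 3} + 1\right) = 4 \left(\frac{1}{-7} \left(-8\right) + 1\right) = 4 \left(\left(- \frac{1}{7}\right) \left(-8\right) + 1\right) = 4 \left(\frac{8}{7} + 1\right) = 4 \cdot \frac{15}{7} = \frac{60}{7}$)
$107 l{\left(-7 + 2 \right)} = 107 \cdot \frac{60}{7} = \frac{6420}{7}$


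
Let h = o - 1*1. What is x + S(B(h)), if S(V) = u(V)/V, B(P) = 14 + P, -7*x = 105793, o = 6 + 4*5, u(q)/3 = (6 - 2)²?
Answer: -1375197/91 ≈ -15112.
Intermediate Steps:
u(q) = 48 (u(q) = 3*(6 - 2)² = 3*4² = 3*16 = 48)
o = 26 (o = 6 + 20 = 26)
x = -105793/7 (x = -⅐*105793 = -105793/7 ≈ -15113.)
h = 25 (h = 26 - 1*1 = 26 - 1 = 25)
S(V) = 48/V
x + S(B(h)) = -105793/7 + 48/(14 + 25) = -105793/7 + 48/39 = -105793/7 + 48*(1/39) = -105793/7 + 16/13 = -1375197/91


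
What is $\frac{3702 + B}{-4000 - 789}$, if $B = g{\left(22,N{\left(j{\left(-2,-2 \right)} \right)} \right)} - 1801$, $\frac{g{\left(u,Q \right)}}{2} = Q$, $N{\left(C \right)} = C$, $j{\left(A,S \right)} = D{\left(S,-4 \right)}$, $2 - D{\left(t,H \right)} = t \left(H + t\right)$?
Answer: $- \frac{1881}{4789} \approx -0.39278$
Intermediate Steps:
$D{\left(t,H \right)} = 2 - t \left(H + t\right)$
$j{\left(A,S \right)} = 2 - S^{2} + 4 S$ ($j{\left(A,S \right)} = 2 - S^{2} - - 4 S = 2 - S^{2} + 4 S$)
$g{\left(u,Q \right)} = 2 Q$
$B = -1821$ ($B = 2 \left(2 - \left(-2\right)^{2} + 4 \left(-2\right)\right) - 1801 = 2 \left(2 - 4 - 8\right) - 1801 = 2 \left(-10\right) - 1801 = -20 - 1801 = -1821$)
$\frac{3702 + B}{-4000 - 789} = \frac{3702 - 1821}{-4000 - 789} = \frac{1881}{-4789} = 1881 \left(- \frac{1}{4789}\right) = - \frac{1881}{4789}$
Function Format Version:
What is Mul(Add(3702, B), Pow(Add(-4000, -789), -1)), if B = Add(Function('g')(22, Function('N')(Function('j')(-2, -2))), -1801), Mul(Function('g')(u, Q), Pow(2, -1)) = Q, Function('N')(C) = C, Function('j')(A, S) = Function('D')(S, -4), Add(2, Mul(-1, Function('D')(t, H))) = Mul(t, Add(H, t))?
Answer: Rational(-1881, 4789) ≈ -0.39278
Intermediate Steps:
Function('D')(t, H) = Add(2, Mul(-1, t, Add(H, t))) (Function('D')(t, H) = Add(2, Mul(-1, Mul(t, Add(H, t)))) = Add(2, Mul(-1, t, Add(H, t))))
Function('j')(A, S) = Add(2, Mul(-1, Pow(S, 2)), Mul(4, S)) (Function('j')(A, S) = Add(2, Mul(-1, Pow(S, 2)), Mul(-1, -4, S)) = Add(2, Mul(-1, Pow(S, 2)), Mul(4, S)))
Function('g')(u, Q) = Mul(2, Q)
B = -1821 (B = Add(Mul(2, Add(2, Mul(-1, Pow(-2, 2)), Mul(4, -2))), -1801) = Add(Mul(2, Add(2, Mul(-1, 4), -8)), -1801) = Add(Mul(2, Add(2, -4, -8)), -1801) = Add(Mul(2, -10), -1801) = Add(-20, -1801) = -1821)
Mul(Add(3702, B), Pow(Add(-4000, -789), -1)) = Mul(Add(3702, -1821), Pow(Add(-4000, -789), -1)) = Mul(1881, Pow(-4789, -1)) = Mul(1881, Rational(-1, 4789)) = Rational(-1881, 4789)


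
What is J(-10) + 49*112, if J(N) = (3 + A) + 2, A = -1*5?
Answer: 5488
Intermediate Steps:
A = -5
J(N) = 0 (J(N) = (3 - 5) + 2 = -2 + 2 = 0)
J(-10) + 49*112 = 0 + 49*112 = 0 + 5488 = 5488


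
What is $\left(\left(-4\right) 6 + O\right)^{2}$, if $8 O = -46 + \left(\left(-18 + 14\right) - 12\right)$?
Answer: $\frac{16129}{16} \approx 1008.1$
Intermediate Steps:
$O = - \frac{31}{4}$ ($O = \frac{-46 + \left(\left(-18 + 14\right) - 12\right)}{8} = \frac{-46 - 16}{8} = \frac{1}{8} \left(-62\right) = - \frac{31}{4} \approx -7.75$)
$\left(\left(-4\right) 6 + O\right)^{2} = \left(\left(-4\right) 6 - \frac{31}{4}\right)^{2} = \left(-24 - \frac{31}{4}\right)^{2} = \left(- \frac{127}{4}\right)^{2} = \frac{16129}{16}$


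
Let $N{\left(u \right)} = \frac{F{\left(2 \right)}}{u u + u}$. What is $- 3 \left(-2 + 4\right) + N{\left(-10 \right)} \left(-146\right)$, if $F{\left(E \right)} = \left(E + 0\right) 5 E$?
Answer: $- \frac{346}{9} \approx -38.444$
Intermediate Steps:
$F{\left(E \right)} = 5 E^{2}$ ($F{\left(E \right)} = E 5 E = 5 E E = 5 E^{2}$)
$N{\left(u \right)} = \frac{20}{u + u^{2}}$ ($N{\left(u \right)} = \frac{5 \cdot 2^{2}}{u u + u} = \frac{5 \cdot 4}{u^{2} + u} = \frac{20}{u + u^{2}}$)
$- 3 \left(-2 + 4\right) + N{\left(-10 \right)} \left(-146\right) = - 3 \left(-2 + 4\right) + \frac{20}{\left(-10\right) \left(1 - 10\right)} \left(-146\right) = \left(-3\right) 2 + 20 \left(- \frac{1}{10}\right) \frac{1}{-9} \left(-146\right) = -6 + 20 \left(- \frac{1}{10}\right) \left(- \frac{1}{9}\right) \left(-146\right) = -6 + \frac{2}{9} \left(-146\right) = -6 - \frac{292}{9} = - \frac{346}{9}$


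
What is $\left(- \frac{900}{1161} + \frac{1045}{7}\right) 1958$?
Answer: $\frac{262577590}{903} \approx 2.9078 \cdot 10^{5}$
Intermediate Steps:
$\left(- \frac{900}{1161} + \frac{1045}{7}\right) 1958 = \left(\left(-900\right) \frac{1}{1161} + 1045 \cdot \frac{1}{7}\right) 1958 = \left(- \frac{100}{129} + \frac{1045}{7}\right) 1958 = \frac{134105}{903} \cdot 1958 = \frac{262577590}{903}$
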